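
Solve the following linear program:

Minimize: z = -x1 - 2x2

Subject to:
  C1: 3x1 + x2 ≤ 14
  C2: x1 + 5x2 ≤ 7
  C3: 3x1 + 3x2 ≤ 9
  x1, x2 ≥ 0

Evaluate the objective at each vertex of the feasible region:
  z(0, 0) = 0
  z(3, 0) = -3
  z(2, 1) = -4  ←
  z(0, 1.4) = -2.8
The minimum is at x1 = 2, x2 = 1.

x1 = 2, x2 = 1, z = -4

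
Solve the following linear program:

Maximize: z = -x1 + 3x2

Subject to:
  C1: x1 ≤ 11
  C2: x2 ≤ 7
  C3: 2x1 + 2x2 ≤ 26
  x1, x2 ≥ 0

Evaluate the objective at each vertex of the feasible region:
  z(0, 0) = 0
  z(11, 0) = -11
  z(11, 2) = -5
  z(6, 7) = 15
  z(0, 7) = 21  ←
The maximum is at x1 = 0, x2 = 7.

x1 = 0, x2 = 7, z = 21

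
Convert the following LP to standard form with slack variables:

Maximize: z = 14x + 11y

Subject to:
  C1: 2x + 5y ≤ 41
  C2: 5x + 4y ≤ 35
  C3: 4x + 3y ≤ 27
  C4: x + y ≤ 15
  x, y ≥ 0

max z = 14x + 11y

s.t.
  2x + 5y + s1 = 41
  5x + 4y + s2 = 35
  4x + 3y + s3 = 27
  x + y + s4 = 15
  x, y, s1, s2, s3, s4 ≥ 0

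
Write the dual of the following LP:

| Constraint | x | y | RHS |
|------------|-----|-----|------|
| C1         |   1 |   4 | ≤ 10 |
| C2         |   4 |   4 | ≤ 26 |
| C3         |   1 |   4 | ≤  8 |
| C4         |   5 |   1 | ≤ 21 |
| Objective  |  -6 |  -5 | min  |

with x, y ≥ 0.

Primal min cᵀx s.t. Ax ≤ b, x ≥ 0  →  Dual max −bᵀy s.t. Aᵀy ≥ −c, y ≥ 0.

Maximize: z = -10y1 - 26y2 - 8y3 - 21y4

Subject to:
  y1 + 4y2 + y3 + 5y4 ≥ 6
  4y1 + 4y2 + 4y3 + y4 ≥ 5
  y1, y2, y3, y4 ≥ 0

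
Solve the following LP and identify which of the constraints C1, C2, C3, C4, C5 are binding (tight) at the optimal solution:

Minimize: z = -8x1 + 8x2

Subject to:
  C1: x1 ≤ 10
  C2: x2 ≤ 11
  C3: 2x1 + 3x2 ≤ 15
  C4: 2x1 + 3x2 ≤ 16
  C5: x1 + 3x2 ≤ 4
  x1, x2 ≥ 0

At x1 = 4, x2 = 0, compute slack b - a·x for each constraint:
  C1: 10 − 4 = 6  (slack)
  C2: 11 − 0 = 11  (slack)
  C3: 15 − 8 = 7  (slack)
  C4: 16 − 8 = 8  (slack)
  C5: 4 − 4 = 0  (binding)

Optimal: x1 = 4, x2 = 0
Binding: C5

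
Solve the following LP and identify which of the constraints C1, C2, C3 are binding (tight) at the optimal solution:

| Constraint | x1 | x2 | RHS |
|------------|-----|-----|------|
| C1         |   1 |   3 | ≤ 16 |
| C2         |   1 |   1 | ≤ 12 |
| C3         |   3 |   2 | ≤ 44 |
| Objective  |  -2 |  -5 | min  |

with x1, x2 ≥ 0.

At x1 = 10, x2 = 2, compute slack b - a·x for each constraint:
  C1: 16 − 16 = 0  (binding)
  C2: 12 − 12 = 0  (binding)
  C3: 44 − 34 = 10  (slack)

Optimal: x1 = 10, x2 = 2
Binding: C1, C2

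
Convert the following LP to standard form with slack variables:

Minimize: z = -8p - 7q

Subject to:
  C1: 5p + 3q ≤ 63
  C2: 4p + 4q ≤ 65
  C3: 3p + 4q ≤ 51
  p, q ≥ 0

min z = -8p - 7q

s.t.
  5p + 3q + s1 = 63
  4p + 4q + s2 = 65
  3p + 4q + s3 = 51
  p, q, s1, s2, s3 ≥ 0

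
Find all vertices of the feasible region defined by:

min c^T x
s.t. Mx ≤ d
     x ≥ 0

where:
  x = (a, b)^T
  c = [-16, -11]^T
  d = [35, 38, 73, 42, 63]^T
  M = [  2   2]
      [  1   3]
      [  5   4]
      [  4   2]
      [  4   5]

(0, 0), (10.5, 0), (7, 7), (0, 12.6)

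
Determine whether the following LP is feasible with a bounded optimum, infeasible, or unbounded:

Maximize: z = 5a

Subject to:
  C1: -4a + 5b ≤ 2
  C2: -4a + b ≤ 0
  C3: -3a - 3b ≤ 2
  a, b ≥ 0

Unbounded (objective can increase without bound)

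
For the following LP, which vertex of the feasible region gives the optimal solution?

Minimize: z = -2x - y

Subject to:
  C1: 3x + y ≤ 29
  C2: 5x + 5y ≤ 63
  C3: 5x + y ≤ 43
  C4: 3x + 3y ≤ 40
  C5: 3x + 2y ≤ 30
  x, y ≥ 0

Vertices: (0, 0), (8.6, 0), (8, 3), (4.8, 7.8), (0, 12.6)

Evaluate the objective at each vertex of the feasible region:
  z(0, 0) = 0
  z(8.6, 0) = -17.2
  z(8, 3) = -19  ←
  z(4.8, 7.8) = -17.4
  z(0, 12.6) = -12.6
The minimum is at x = 8, y = 3.

(8, 3)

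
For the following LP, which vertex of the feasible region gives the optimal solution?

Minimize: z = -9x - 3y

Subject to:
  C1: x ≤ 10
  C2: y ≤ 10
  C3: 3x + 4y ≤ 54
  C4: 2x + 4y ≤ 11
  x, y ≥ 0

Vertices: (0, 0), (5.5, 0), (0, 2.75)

Evaluate the objective at each vertex of the feasible region:
  z(0, 0) = 0
  z(5.5, 0) = -49.5  ←
  z(0, 2.75) = -8.25
The minimum is at x = 5.5, y = 0.

(5.5, 0)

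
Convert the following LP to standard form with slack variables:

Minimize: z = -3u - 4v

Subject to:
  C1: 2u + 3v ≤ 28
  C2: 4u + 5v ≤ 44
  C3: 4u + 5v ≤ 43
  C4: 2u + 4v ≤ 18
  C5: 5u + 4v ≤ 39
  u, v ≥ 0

min z = -3u - 4v

s.t.
  2u + 3v + s1 = 28
  4u + 5v + s2 = 44
  4u + 5v + s3 = 43
  2u + 4v + s4 = 18
  5u + 4v + s5 = 39
  u, v, s1, s2, s3, s4, s5 ≥ 0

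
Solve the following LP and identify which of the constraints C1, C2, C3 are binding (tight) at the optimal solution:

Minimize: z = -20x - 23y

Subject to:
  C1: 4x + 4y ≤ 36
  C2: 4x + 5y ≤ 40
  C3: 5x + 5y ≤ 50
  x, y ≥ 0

At x = 5, y = 4, compute slack b - a·x for each constraint:
  C1: 36 − 36 = 0  (binding)
  C2: 40 − 40 = 0  (binding)
  C3: 50 − 45 = 5  (slack)

Optimal: x = 5, y = 4
Binding: C1, C2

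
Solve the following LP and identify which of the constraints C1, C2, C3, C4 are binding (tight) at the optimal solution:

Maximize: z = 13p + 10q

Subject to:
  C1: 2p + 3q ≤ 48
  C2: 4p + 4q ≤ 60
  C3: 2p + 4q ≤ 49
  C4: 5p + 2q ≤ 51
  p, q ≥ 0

At p = 7, q = 8, compute slack b - a·x for each constraint:
  C1: 48 − 38 = 10  (slack)
  C2: 60 − 60 = 0  (binding)
  C3: 49 − 46 = 3  (slack)
  C4: 51 − 51 = 0  (binding)

Optimal: p = 7, q = 8
Binding: C2, C4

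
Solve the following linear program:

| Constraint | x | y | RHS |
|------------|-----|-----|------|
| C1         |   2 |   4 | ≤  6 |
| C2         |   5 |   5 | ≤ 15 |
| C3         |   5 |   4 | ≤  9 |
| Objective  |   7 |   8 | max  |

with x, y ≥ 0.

Evaluate the objective at each vertex of the feasible region:
  z(0, 0) = 0
  z(1.8, 0) = 12.6
  z(1, 1) = 15  ←
  z(0, 1.5) = 12
The maximum is at x = 1, y = 1.

x = 1, y = 1, z = 15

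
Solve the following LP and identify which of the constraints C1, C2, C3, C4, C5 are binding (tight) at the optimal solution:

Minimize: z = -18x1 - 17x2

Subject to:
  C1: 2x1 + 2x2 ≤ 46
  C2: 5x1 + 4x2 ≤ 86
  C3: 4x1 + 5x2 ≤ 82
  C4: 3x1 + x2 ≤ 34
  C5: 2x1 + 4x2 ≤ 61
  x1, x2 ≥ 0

At x1 = 8, x2 = 10, compute slack b - a·x for each constraint:
  C1: 46 − 36 = 10  (slack)
  C2: 86 − 80 = 6  (slack)
  C3: 82 − 82 = 0  (binding)
  C4: 34 − 34 = 0  (binding)
  C5: 61 − 56 = 5  (slack)

Optimal: x1 = 8, x2 = 10
Binding: C3, C4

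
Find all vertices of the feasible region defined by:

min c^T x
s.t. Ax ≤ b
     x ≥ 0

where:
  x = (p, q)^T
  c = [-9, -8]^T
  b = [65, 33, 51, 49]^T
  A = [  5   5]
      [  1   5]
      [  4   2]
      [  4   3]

(0, 0), (12.25, 0), (10, 3), (8, 5), (0, 6.6)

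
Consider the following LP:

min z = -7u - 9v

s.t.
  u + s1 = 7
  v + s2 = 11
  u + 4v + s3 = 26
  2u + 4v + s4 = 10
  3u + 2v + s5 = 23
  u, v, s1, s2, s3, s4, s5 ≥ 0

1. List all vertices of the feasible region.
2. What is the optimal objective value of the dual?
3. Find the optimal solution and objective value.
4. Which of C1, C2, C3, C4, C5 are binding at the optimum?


1. (0, 0), (5, 0), (0, 2.5)
2. -35
3. u = 5, v = 0, z = -35
4. C4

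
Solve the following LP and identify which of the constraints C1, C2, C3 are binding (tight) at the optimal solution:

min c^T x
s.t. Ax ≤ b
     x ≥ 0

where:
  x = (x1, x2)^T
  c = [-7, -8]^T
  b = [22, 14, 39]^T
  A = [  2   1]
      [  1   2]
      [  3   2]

At x1 = 10, x2 = 2, compute slack b - a·x for each constraint:
  C1: 22 − 22 = 0  (binding)
  C2: 14 − 14 = 0  (binding)
  C3: 39 − 34 = 5  (slack)

Optimal: x1 = 10, x2 = 2
Binding: C1, C2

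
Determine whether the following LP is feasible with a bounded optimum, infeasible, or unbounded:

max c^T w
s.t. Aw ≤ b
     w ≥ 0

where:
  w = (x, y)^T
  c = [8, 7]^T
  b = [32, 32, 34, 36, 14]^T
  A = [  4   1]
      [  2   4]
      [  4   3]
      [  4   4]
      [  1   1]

Feasible with a bounded optimal solution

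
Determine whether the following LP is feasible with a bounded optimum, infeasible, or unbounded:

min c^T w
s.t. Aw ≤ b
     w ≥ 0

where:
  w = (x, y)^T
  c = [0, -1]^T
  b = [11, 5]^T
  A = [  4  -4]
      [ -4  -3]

Unbounded (objective can decrease without bound)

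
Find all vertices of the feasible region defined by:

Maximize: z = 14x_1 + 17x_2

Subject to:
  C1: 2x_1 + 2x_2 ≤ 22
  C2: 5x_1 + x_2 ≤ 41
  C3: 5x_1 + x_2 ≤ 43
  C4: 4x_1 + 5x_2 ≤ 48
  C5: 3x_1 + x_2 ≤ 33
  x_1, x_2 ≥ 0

(0, 0), (8.2, 0), (7.5, 3.5), (7, 4), (0, 9.6)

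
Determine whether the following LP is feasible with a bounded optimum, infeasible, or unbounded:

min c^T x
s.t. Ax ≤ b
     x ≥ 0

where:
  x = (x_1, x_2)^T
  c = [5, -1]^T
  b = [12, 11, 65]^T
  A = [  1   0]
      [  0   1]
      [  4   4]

Feasible with a bounded optimal solution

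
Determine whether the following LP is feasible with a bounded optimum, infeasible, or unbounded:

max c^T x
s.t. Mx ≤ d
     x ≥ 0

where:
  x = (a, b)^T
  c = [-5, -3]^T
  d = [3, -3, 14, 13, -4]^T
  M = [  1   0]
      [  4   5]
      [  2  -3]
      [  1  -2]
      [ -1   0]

Infeasible (no feasible solution exists)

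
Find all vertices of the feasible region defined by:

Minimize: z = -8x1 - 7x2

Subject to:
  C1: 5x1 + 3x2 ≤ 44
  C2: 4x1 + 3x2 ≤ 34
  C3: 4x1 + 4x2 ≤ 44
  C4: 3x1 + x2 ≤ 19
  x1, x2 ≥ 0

(0, 0), (6.333, 0), (4.6, 5.2), (1, 10), (0, 11)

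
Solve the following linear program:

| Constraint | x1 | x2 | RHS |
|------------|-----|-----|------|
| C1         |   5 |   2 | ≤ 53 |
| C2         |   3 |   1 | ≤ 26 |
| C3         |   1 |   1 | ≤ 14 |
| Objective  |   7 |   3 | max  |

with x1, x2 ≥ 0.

Evaluate the objective at each vertex of the feasible region:
  z(0, 0) = 0
  z(8.667, 0) = 60.67
  z(6, 8) = 66  ←
  z(0, 14) = 42
The maximum is at x1 = 6, x2 = 8.

x1 = 6, x2 = 8, z = 66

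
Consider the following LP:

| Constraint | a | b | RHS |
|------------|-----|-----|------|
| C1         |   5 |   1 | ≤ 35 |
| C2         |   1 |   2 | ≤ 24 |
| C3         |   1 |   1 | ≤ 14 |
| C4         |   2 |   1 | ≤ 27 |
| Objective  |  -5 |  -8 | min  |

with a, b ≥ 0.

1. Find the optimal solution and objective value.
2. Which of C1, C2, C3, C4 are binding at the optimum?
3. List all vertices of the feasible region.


1. a = 4, b = 10, z = -100
2. C2, C3
3. (0, 0), (7, 0), (5.25, 8.75), (4, 10), (0, 12)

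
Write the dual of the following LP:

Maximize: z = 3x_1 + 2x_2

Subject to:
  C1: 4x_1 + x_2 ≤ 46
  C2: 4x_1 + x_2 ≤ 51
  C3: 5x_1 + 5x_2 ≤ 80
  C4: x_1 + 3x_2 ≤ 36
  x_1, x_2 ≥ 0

Primal max cᵀx s.t. Ax ≤ b, x ≥ 0  →  Dual min bᵀy s.t. Aᵀy ≥ c, y ≥ 0.

Minimize: z = 46y1 + 51y2 + 80y3 + 36y4

Subject to:
  4y1 + 4y2 + 5y3 + y4 ≥ 3
  y1 + y2 + 5y3 + 3y4 ≥ 2
  y1, y2, y3, y4 ≥ 0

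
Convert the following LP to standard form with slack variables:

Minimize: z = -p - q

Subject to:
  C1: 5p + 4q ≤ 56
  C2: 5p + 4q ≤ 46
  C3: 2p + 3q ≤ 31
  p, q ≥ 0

min z = -p - q

s.t.
  5p + 4q + s1 = 56
  5p + 4q + s2 = 46
  2p + 3q + s3 = 31
  p, q, s1, s2, s3 ≥ 0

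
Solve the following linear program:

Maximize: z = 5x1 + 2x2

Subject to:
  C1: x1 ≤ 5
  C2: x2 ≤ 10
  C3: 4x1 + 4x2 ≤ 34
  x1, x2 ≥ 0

Evaluate the objective at each vertex of the feasible region:
  z(0, 0) = 0
  z(5, 0) = 25
  z(5, 3.5) = 32  ←
  z(0, 8.5) = 17
The maximum is at x1 = 5, x2 = 3.5.

x1 = 5, x2 = 3.5, z = 32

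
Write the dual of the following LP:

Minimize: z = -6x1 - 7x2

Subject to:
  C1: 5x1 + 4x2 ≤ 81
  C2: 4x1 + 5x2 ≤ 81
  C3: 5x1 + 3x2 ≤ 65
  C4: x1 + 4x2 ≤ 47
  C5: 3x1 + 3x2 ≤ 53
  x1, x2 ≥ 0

Primal min cᵀx s.t. Ax ≤ b, x ≥ 0  →  Dual max −bᵀy s.t. Aᵀy ≥ −c, y ≥ 0.

Maximize: z = -81y1 - 81y2 - 65y3 - 47y4 - 53y5

Subject to:
  5y1 + 4y2 + 5y3 + y4 + 3y5 ≥ 6
  4y1 + 5y2 + 3y3 + 4y4 + 3y5 ≥ 7
  y1, y2, y3, y4, y5 ≥ 0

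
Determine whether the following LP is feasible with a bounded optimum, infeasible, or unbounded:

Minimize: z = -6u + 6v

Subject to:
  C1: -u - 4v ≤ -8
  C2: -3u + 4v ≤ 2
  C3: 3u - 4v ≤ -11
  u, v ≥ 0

Infeasible (no feasible solution exists)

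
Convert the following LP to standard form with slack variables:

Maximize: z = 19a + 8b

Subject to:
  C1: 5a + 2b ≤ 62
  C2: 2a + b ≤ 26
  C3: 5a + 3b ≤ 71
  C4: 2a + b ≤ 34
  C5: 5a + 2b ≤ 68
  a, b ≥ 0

max z = 19a + 8b

s.t.
  5a + 2b + s1 = 62
  2a + b + s2 = 26
  5a + 3b + s3 = 71
  2a + b + s4 = 34
  5a + 2b + s5 = 68
  a, b, s1, s2, s3, s4, s5 ≥ 0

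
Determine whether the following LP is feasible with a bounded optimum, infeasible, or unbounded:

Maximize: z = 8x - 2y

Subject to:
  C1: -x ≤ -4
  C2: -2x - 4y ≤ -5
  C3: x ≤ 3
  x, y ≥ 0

Infeasible (no feasible solution exists)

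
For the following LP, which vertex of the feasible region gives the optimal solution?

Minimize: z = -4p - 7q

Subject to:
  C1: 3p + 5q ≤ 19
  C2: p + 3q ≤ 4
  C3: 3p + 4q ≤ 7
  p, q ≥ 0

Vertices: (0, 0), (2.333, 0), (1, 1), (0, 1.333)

Evaluate the objective at each vertex of the feasible region:
  z(0, 0) = 0
  z(2.333, 0) = -9.333
  z(1, 1) = -11  ←
  z(0, 1.333) = -9.333
The minimum is at p = 1, q = 1.

(1, 1)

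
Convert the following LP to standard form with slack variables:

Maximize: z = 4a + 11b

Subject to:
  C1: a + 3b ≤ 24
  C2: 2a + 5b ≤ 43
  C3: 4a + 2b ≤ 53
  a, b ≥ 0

max z = 4a + 11b

s.t.
  a + 3b + s1 = 24
  2a + 5b + s2 = 43
  4a + 2b + s3 = 53
  a, b, s1, s2, s3 ≥ 0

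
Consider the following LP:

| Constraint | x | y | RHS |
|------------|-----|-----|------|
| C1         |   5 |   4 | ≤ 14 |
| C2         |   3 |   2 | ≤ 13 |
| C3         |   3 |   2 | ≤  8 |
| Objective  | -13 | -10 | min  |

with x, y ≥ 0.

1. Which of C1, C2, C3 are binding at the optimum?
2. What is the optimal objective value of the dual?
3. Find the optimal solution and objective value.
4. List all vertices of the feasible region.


1. C1, C3
2. -36
3. x = 2, y = 1, z = -36
4. (0, 0), (2.667, 0), (2, 1), (0, 3.5)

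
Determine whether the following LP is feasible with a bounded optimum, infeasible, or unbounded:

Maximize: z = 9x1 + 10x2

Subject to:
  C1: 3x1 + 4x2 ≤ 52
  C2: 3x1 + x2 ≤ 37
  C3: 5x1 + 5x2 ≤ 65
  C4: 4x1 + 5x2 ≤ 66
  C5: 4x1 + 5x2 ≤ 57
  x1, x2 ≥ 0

Feasible with a bounded optimal solution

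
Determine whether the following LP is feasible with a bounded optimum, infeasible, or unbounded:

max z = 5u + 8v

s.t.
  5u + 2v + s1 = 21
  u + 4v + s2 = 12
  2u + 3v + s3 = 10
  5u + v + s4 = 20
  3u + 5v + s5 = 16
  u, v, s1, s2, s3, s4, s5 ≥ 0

Feasible with a bounded optimal solution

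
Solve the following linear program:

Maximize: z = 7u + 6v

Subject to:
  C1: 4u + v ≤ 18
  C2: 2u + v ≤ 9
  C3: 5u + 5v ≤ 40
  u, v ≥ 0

Evaluate the objective at each vertex of the feasible region:
  z(0, 0) = 0
  z(4.5, 0) = 31.5
  z(1, 7) = 49  ←
  z(0, 8) = 48
The maximum is at u = 1, v = 7.

u = 1, v = 7, z = 49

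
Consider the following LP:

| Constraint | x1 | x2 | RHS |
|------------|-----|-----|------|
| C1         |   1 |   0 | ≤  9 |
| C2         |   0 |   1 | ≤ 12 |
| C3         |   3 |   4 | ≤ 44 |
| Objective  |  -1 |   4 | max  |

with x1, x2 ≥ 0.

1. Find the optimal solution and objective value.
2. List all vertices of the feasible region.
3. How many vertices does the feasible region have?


1. x1 = 0, x2 = 11, z = 44
2. (0, 0), (9, 0), (9, 4.25), (0, 11)
3. 4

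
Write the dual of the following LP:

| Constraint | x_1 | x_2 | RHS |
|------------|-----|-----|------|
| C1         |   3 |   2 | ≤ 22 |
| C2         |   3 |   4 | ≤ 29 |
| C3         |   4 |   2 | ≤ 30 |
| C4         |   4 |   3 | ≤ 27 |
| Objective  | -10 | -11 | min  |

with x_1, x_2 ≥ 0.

Primal min cᵀx s.t. Ax ≤ b, x ≥ 0  →  Dual max −bᵀy s.t. Aᵀy ≥ −c, y ≥ 0.

Maximize: z = -22y1 - 29y2 - 30y3 - 27y4

Subject to:
  3y1 + 3y2 + 4y3 + 4y4 ≥ 10
  2y1 + 4y2 + 2y3 + 3y4 ≥ 11
  y1, y2, y3, y4 ≥ 0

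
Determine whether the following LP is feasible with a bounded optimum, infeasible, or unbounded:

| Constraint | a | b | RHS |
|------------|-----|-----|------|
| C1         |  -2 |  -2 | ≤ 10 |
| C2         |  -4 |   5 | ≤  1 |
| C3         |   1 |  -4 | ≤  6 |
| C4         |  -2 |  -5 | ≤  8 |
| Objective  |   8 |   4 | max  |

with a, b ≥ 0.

Unbounded (objective can increase without bound)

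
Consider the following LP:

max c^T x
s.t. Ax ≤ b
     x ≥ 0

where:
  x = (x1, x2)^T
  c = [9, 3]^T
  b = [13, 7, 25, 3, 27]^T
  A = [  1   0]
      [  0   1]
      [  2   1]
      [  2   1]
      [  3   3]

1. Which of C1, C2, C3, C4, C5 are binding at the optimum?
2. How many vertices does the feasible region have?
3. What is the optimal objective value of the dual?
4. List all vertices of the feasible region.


1. C4
2. 3
3. 13.5
4. (0, 0), (1.5, 0), (0, 3)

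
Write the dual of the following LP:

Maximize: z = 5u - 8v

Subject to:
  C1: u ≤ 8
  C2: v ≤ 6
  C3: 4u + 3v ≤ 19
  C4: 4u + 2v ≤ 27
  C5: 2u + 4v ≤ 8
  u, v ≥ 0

Primal max cᵀx s.t. Ax ≤ b, x ≥ 0  →  Dual min bᵀy s.t. Aᵀy ≥ c, y ≥ 0.

Minimize: z = 8y1 + 6y2 + 19y3 + 27y4 + 8y5

Subject to:
  y1 + 4y3 + 4y4 + 2y5 ≥ 5
  y2 + 3y3 + 2y4 + 4y5 ≥ -8
  y1, y2, y3, y4, y5 ≥ 0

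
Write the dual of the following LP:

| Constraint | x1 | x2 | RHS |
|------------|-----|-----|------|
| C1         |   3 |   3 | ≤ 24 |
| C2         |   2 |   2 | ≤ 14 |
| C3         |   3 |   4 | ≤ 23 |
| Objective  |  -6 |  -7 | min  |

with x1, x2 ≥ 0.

Primal min cᵀx s.t. Ax ≤ b, x ≥ 0  →  Dual max −bᵀy s.t. Aᵀy ≥ −c, y ≥ 0.

Maximize: z = -24y1 - 14y2 - 23y3

Subject to:
  3y1 + 2y2 + 3y3 ≥ 6
  3y1 + 2y2 + 4y3 ≥ 7
  y1, y2, y3 ≥ 0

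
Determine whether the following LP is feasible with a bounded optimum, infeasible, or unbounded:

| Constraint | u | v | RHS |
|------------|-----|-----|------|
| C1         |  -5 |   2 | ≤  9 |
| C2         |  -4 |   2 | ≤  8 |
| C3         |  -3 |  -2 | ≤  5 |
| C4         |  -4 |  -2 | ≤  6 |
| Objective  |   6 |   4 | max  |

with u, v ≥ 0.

Unbounded (objective can increase without bound)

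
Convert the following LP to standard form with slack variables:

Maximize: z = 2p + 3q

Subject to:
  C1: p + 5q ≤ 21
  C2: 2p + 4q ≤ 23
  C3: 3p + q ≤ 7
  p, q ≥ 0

max z = 2p + 3q

s.t.
  p + 5q + s1 = 21
  2p + 4q + s2 = 23
  3p + q + s3 = 7
  p, q, s1, s2, s3 ≥ 0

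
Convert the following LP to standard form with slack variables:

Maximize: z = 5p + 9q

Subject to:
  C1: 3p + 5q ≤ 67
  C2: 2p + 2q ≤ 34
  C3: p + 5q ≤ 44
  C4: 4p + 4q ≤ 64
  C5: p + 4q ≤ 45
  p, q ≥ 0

max z = 5p + 9q

s.t.
  3p + 5q + s1 = 67
  2p + 2q + s2 = 34
  p + 5q + s3 = 44
  4p + 4q + s4 = 64
  p + 4q + s5 = 45
  p, q, s1, s2, s3, s4, s5 ≥ 0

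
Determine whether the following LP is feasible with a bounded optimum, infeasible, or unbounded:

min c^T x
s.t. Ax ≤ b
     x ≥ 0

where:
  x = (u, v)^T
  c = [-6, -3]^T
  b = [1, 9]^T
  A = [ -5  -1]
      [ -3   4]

Unbounded (objective can decrease without bound)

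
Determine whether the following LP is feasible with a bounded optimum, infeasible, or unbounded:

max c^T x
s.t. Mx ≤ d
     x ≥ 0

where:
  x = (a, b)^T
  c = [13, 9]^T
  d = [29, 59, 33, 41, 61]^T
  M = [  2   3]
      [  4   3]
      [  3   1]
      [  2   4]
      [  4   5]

Feasible with a bounded optimal solution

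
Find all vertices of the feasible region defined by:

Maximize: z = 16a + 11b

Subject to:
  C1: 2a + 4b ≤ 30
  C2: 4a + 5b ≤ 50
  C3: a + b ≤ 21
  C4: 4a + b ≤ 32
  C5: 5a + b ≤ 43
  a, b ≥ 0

(0, 0), (8, 0), (7, 4), (0, 7.5)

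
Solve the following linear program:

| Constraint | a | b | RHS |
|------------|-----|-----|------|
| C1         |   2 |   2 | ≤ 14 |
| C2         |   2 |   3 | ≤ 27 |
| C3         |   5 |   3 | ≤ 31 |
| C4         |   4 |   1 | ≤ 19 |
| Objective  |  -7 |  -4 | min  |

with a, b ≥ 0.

Evaluate the objective at each vertex of the feasible region:
  z(0, 0) = 0
  z(4.75, 0) = -33.25
  z(4, 3) = -40  ←
  z(0, 7) = -28
The minimum is at a = 4, b = 3.

a = 4, b = 3, z = -40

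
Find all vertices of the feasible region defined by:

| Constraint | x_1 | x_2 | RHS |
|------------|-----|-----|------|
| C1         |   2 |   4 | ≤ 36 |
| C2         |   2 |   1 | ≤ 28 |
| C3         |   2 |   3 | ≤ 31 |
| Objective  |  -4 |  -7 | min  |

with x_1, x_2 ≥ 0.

(0, 0), (14, 0), (13.25, 1.5), (8, 5), (0, 9)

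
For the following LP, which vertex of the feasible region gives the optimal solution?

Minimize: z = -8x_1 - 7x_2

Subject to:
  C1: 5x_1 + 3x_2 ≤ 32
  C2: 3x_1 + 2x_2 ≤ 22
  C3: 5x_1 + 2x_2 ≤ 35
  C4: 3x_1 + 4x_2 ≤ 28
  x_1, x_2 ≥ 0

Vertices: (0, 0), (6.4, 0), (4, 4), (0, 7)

Evaluate the objective at each vertex of the feasible region:
  z(0, 0) = 0
  z(6.4, 0) = -51.2
  z(4, 4) = -60  ←
  z(0, 7) = -49
The minimum is at x_1 = 4, x_2 = 4.

(4, 4)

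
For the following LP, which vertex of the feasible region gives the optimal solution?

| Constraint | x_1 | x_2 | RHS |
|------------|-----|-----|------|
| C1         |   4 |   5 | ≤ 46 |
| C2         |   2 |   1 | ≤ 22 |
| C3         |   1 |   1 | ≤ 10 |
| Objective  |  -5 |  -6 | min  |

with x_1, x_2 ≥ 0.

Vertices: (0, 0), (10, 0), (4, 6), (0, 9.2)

Evaluate the objective at each vertex of the feasible region:
  z(0, 0) = 0
  z(10, 0) = -50
  z(4, 6) = -56  ←
  z(0, 9.2) = -55.2
The minimum is at x_1 = 4, x_2 = 6.

(4, 6)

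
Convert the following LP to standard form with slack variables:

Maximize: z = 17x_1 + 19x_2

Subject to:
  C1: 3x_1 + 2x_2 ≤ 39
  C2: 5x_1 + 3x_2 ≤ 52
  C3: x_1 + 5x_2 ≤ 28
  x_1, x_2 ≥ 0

max z = 17x_1 + 19x_2

s.t.
  3x_1 + 2x_2 + s1 = 39
  5x_1 + 3x_2 + s2 = 52
  x_1 + 5x_2 + s3 = 28
  x_1, x_2, s1, s2, s3 ≥ 0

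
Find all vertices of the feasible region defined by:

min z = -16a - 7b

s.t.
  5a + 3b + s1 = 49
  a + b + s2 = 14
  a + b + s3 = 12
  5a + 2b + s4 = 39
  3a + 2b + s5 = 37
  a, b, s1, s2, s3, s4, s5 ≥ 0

(0, 0), (7.8, 0), (5, 7), (0, 12)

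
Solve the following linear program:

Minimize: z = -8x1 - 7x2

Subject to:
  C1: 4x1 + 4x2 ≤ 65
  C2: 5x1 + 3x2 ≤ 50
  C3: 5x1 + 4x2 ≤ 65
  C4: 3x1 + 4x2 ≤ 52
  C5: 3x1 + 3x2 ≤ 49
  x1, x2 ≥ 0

Evaluate the objective at each vertex of the feasible region:
  z(0, 0) = 0
  z(10, 0) = -80
  z(4, 10) = -102  ←
  z(0, 13) = -91
The minimum is at x1 = 4, x2 = 10.

x1 = 4, x2 = 10, z = -102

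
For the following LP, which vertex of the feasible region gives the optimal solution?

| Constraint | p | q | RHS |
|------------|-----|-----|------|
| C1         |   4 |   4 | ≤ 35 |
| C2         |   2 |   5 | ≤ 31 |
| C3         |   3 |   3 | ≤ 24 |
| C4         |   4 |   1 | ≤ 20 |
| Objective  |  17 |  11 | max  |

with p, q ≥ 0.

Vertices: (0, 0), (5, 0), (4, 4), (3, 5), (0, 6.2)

Evaluate the objective at each vertex of the feasible region:
  z(0, 0) = 0
  z(5, 0) = 85
  z(4, 4) = 112  ←
  z(3, 5) = 106
  z(0, 6.2) = 68.2
The maximum is at p = 4, q = 4.

(4, 4)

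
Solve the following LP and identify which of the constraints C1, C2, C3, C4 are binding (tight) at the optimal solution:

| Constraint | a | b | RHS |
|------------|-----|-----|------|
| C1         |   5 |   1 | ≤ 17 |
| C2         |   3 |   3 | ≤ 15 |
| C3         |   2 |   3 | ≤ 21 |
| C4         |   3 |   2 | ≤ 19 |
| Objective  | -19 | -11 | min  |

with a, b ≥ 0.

At a = 3, b = 2, compute slack b - a·x for each constraint:
  C1: 17 − 17 = 0  (binding)
  C2: 15 − 15 = 0  (binding)
  C3: 21 − 12 = 9  (slack)
  C4: 19 − 13 = 6  (slack)

Optimal: a = 3, b = 2
Binding: C1, C2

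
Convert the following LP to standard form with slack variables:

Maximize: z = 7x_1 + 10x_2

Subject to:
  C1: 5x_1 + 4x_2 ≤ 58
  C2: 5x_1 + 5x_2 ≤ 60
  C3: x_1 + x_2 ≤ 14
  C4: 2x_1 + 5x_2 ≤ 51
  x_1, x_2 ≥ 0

max z = 7x_1 + 10x_2

s.t.
  5x_1 + 4x_2 + s1 = 58
  5x_1 + 5x_2 + s2 = 60
  x_1 + x_2 + s3 = 14
  2x_1 + 5x_2 + s4 = 51
  x_1, x_2, s1, s2, s3, s4 ≥ 0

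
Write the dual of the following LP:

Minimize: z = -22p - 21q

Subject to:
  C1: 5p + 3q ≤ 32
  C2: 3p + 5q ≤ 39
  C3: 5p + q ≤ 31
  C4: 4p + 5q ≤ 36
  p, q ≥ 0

Primal min cᵀx s.t. Ax ≤ b, x ≥ 0  →  Dual max −bᵀy s.t. Aᵀy ≥ −c, y ≥ 0.

Maximize: z = -32y1 - 39y2 - 31y3 - 36y4

Subject to:
  5y1 + 3y2 + 5y3 + 4y4 ≥ 22
  3y1 + 5y2 + y3 + 5y4 ≥ 21
  y1, y2, y3, y4 ≥ 0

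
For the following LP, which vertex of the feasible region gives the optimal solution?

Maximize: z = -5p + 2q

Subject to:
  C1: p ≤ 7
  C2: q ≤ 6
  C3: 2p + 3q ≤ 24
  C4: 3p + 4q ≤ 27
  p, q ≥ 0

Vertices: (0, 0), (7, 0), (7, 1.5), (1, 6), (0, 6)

Evaluate the objective at each vertex of the feasible region:
  z(0, 0) = 0
  z(7, 0) = -35
  z(7, 1.5) = -32
  z(1, 6) = 7
  z(0, 6) = 12  ←
The maximum is at p = 0, q = 6.

(0, 6)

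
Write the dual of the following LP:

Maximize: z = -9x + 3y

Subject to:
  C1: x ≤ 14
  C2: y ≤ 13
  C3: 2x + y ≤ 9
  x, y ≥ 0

Primal max cᵀx s.t. Ax ≤ b, x ≥ 0  →  Dual min bᵀy s.t. Aᵀy ≥ c, y ≥ 0.

Minimize: z = 14y1 + 13y2 + 9y3

Subject to:
  y1 + 2y3 ≥ -9
  y2 + y3 ≥ 3
  y1, y2, y3 ≥ 0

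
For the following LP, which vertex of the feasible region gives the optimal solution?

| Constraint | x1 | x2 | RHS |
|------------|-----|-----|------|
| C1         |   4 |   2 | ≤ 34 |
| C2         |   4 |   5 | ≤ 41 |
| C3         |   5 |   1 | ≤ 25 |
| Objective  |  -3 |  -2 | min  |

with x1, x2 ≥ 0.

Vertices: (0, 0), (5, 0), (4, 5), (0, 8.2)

Evaluate the objective at each vertex of the feasible region:
  z(0, 0) = 0
  z(5, 0) = -15
  z(4, 5) = -22  ←
  z(0, 8.2) = -16.4
The minimum is at x1 = 4, x2 = 5.

(4, 5)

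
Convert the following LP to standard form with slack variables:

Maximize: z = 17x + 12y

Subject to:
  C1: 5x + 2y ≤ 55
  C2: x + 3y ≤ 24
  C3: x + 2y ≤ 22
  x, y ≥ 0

max z = 17x + 12y

s.t.
  5x + 2y + s1 = 55
  x + 3y + s2 = 24
  x + 2y + s3 = 22
  x, y, s1, s2, s3 ≥ 0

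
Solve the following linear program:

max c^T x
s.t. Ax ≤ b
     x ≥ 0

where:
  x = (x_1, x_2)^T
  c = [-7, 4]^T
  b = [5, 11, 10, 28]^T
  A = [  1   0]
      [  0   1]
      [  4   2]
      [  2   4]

Evaluate the objective at each vertex of the feasible region:
  z(0, 0) = 0
  z(2.5, 0) = -17.5
  z(0, 5) = 20  ←
The maximum is at x_1 = 0, x_2 = 5.

x_1 = 0, x_2 = 5, z = 20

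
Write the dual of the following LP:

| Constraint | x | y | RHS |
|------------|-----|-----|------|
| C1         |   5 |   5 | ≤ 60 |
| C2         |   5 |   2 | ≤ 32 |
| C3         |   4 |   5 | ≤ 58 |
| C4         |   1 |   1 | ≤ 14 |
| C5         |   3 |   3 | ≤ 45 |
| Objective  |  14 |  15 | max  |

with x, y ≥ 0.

Primal max cᵀx s.t. Ax ≤ b, x ≥ 0  →  Dual min bᵀy s.t. Aᵀy ≥ c, y ≥ 0.

Minimize: z = 60y1 + 32y2 + 58y3 + 14y4 + 45y5

Subject to:
  5y1 + 5y2 + 4y3 + y4 + 3y5 ≥ 14
  5y1 + 2y2 + 5y3 + y4 + 3y5 ≥ 15
  y1, y2, y3, y4, y5 ≥ 0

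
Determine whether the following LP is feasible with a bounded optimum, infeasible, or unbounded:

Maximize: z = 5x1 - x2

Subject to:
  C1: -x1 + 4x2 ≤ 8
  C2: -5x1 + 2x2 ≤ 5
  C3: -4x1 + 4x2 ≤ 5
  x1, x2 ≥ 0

Unbounded (objective can increase without bound)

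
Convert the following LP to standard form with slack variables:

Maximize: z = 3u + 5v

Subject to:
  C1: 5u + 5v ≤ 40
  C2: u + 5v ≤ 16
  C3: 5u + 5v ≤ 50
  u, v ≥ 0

max z = 3u + 5v

s.t.
  5u + 5v + s1 = 40
  u + 5v + s2 = 16
  5u + 5v + s3 = 50
  u, v, s1, s2, s3 ≥ 0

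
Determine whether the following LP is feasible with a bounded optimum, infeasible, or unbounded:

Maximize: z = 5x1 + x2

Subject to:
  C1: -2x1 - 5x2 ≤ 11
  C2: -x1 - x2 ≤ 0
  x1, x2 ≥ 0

Unbounded (objective can increase without bound)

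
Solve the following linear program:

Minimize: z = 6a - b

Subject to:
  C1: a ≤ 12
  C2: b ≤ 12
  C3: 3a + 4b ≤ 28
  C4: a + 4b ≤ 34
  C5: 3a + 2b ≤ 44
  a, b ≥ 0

Evaluate the objective at each vertex of the feasible region:
  z(0, 0) = 0
  z(9.333, 0) = 56
  z(0, 7) = -7  ←
The minimum is at a = 0, b = 7.

a = 0, b = 7, z = -7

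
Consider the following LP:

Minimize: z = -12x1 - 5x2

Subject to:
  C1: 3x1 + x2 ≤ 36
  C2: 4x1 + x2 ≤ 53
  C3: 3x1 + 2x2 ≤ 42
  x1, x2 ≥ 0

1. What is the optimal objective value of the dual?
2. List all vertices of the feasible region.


1. -150
2. (0, 0), (12, 0), (10, 6), (0, 21)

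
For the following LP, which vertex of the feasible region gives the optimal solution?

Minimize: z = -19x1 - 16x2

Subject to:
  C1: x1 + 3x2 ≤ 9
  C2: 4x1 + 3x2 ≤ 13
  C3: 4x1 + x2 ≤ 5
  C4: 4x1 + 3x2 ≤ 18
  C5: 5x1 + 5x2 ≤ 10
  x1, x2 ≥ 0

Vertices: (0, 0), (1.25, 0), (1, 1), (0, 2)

Evaluate the objective at each vertex of the feasible region:
  z(0, 0) = 0
  z(1.25, 0) = -23.75
  z(1, 1) = -35  ←
  z(0, 2) = -32
The minimum is at x1 = 1, x2 = 1.

(1, 1)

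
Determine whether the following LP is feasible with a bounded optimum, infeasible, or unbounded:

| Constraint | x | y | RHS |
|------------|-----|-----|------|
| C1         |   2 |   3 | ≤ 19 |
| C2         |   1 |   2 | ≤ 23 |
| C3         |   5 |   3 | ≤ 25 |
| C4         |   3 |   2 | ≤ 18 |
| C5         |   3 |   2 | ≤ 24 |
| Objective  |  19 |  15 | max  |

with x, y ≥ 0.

Feasible with a bounded optimal solution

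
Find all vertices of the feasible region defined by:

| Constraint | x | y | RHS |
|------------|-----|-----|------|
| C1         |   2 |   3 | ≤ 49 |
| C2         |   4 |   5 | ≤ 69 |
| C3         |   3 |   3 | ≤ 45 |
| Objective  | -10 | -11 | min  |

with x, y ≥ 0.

(0, 0), (15, 0), (6, 9), (0, 13.8)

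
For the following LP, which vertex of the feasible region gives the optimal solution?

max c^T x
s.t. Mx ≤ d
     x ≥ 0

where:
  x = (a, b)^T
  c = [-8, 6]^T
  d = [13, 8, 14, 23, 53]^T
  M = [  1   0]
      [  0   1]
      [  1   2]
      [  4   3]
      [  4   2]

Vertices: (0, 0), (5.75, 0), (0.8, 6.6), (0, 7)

Evaluate the objective at each vertex of the feasible region:
  z(0, 0) = 0
  z(5.75, 0) = -46
  z(0.8, 6.6) = 33.2
  z(0, 7) = 42  ←
The maximum is at a = 0, b = 7.

(0, 7)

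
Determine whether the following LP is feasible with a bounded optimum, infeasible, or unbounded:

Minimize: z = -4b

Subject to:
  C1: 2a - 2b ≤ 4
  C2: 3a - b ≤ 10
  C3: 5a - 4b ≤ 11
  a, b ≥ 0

Unbounded (objective can decrease without bound)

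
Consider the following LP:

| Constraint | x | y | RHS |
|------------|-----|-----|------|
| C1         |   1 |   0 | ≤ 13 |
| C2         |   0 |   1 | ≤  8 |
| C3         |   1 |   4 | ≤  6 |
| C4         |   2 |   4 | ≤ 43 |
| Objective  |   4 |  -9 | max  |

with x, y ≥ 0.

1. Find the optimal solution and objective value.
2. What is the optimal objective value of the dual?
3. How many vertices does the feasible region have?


1. x = 6, y = 0, z = 24
2. 24
3. 3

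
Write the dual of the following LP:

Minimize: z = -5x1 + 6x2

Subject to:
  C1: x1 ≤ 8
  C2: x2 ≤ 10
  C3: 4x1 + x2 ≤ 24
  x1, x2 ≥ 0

Primal min cᵀx s.t. Ax ≤ b, x ≥ 0  →  Dual max −bᵀy s.t. Aᵀy ≥ −c, y ≥ 0.

Maximize: z = -8y1 - 10y2 - 24y3

Subject to:
  y1 + 4y3 ≥ 5
  y2 + y3 ≥ -6
  y1, y2, y3 ≥ 0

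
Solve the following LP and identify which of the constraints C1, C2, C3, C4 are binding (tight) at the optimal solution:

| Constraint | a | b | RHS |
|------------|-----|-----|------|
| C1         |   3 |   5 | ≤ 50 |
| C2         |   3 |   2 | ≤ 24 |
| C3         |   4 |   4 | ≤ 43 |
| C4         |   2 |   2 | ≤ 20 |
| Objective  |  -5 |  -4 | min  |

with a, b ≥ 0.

At a = 4, b = 6, compute slack b - a·x for each constraint:
  C1: 50 − 42 = 8  (slack)
  C2: 24 − 24 = 0  (binding)
  C3: 43 − 40 = 3  (slack)
  C4: 20 − 20 = 0  (binding)

Optimal: a = 4, b = 6
Binding: C2, C4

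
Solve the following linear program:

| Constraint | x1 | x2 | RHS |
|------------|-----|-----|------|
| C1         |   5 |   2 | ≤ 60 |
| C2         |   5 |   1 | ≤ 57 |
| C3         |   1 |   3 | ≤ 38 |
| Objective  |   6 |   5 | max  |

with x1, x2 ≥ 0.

Evaluate the objective at each vertex of the feasible region:
  z(0, 0) = 0
  z(11.4, 0) = 68.4
  z(10.8, 3) = 79.8
  z(8, 10) = 98  ←
  z(0, 12.67) = 63.33
The maximum is at x1 = 8, x2 = 10.

x1 = 8, x2 = 10, z = 98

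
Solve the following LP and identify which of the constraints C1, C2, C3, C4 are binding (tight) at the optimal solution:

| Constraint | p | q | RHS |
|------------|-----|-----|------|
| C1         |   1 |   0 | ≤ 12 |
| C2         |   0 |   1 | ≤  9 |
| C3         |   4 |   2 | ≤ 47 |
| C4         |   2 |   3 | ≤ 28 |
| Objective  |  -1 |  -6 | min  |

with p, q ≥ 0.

At p = 0.5, q = 9, compute slack b - a·x for each constraint:
  C1: 12 − 0.5 = 11.5  (slack)
  C2: 9 − 9 = 0  (binding)
  C3: 47 − 20 = 27  (slack)
  C4: 28 − 28 = 0  (binding)

Optimal: p = 0.5, q = 9
Binding: C2, C4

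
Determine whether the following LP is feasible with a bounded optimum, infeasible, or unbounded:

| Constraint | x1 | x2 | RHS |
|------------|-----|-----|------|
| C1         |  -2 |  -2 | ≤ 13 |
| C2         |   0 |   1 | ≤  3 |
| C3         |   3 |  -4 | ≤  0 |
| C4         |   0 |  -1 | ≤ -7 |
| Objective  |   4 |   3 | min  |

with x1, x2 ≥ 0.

Infeasible (no feasible solution exists)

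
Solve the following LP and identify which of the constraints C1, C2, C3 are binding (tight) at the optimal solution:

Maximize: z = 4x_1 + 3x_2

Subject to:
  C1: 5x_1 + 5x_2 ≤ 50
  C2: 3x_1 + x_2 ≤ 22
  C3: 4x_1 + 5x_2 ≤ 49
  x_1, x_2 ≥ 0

At x_1 = 6, x_2 = 4, compute slack b - a·x for each constraint:
  C1: 50 − 50 = 0  (binding)
  C2: 22 − 22 = 0  (binding)
  C3: 49 − 44 = 5  (slack)

Optimal: x_1 = 6, x_2 = 4
Binding: C1, C2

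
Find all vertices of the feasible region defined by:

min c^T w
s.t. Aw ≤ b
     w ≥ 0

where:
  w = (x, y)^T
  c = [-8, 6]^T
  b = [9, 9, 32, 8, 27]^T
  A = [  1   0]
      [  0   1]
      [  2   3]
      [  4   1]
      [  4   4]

(0, 0), (2, 0), (0.4167, 6.333), (0, 6.75)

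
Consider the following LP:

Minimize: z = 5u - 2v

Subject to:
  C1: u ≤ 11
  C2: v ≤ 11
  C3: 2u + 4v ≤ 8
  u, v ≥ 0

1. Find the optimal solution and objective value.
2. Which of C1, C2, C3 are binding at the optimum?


1. u = 0, v = 2, z = -4
2. C3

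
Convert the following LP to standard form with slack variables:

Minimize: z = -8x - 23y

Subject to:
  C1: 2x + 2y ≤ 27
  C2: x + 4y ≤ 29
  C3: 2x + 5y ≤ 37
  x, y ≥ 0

min z = -8x - 23y

s.t.
  2x + 2y + s1 = 27
  x + 4y + s2 = 29
  2x + 5y + s3 = 37
  x, y, s1, s2, s3 ≥ 0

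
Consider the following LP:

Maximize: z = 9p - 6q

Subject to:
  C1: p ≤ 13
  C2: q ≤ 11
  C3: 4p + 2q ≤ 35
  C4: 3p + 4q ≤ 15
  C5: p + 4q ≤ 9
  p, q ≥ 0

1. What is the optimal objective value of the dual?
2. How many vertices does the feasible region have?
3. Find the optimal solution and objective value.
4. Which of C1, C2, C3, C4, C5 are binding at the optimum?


1. 45
2. 4
3. p = 5, q = 0, z = 45
4. C4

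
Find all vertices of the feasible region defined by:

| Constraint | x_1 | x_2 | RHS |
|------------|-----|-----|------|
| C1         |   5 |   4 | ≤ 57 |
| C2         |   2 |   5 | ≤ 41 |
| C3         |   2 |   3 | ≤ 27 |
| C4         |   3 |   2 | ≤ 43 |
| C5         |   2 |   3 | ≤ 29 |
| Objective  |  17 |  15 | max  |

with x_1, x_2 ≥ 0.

(0, 0), (11.4, 0), (9, 3), (3, 7), (0, 8.2)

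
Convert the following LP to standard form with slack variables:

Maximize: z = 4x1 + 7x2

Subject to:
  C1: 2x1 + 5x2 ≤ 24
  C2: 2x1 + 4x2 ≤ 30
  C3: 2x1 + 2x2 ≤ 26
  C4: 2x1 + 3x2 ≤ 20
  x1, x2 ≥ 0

max z = 4x1 + 7x2

s.t.
  2x1 + 5x2 + s1 = 24
  2x1 + 4x2 + s2 = 30
  2x1 + 2x2 + s3 = 26
  2x1 + 3x2 + s4 = 20
  x1, x2, s1, s2, s3, s4 ≥ 0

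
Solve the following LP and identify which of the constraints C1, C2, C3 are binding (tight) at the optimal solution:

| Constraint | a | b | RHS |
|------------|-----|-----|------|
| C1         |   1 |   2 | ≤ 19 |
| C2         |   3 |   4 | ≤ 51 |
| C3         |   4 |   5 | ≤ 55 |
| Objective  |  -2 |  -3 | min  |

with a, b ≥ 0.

At a = 5, b = 7, compute slack b - a·x for each constraint:
  C1: 19 − 19 = 0  (binding)
  C2: 51 − 43 = 8  (slack)
  C3: 55 − 55 = 0  (binding)

Optimal: a = 5, b = 7
Binding: C1, C3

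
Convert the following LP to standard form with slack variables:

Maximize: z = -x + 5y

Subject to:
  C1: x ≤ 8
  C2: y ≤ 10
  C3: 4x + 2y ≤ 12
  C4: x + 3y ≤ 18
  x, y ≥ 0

max z = -x + 5y

s.t.
  x + s1 = 8
  y + s2 = 10
  4x + 2y + s3 = 12
  x + 3y + s4 = 18
  x, y, s1, s2, s3, s4 ≥ 0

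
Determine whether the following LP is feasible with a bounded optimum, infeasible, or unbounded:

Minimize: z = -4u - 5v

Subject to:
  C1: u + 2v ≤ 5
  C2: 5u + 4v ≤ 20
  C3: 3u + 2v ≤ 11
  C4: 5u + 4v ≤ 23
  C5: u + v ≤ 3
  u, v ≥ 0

Feasible with a bounded optimal solution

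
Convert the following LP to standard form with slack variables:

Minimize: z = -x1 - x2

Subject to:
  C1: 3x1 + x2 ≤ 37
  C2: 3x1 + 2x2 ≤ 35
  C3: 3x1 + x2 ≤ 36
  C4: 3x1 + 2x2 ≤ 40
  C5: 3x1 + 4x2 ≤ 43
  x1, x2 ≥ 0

min z = -x1 - x2

s.t.
  3x1 + x2 + s1 = 37
  3x1 + 2x2 + s2 = 35
  3x1 + x2 + s3 = 36
  3x1 + 2x2 + s4 = 40
  3x1 + 4x2 + s5 = 43
  x1, x2, s1, s2, s3, s4, s5 ≥ 0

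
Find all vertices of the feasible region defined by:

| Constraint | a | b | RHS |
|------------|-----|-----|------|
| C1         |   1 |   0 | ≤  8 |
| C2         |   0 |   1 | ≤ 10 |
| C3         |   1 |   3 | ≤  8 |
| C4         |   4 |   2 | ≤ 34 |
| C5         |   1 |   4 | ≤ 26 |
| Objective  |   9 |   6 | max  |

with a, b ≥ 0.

(0, 0), (8, 0), (0, 2.667)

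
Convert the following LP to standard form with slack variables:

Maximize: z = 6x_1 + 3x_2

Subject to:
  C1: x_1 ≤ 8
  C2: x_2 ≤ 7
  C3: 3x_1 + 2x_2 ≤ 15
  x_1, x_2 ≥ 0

max z = 6x_1 + 3x_2

s.t.
  x_1 + s1 = 8
  x_2 + s2 = 7
  3x_1 + 2x_2 + s3 = 15
  x_1, x_2, s1, s2, s3 ≥ 0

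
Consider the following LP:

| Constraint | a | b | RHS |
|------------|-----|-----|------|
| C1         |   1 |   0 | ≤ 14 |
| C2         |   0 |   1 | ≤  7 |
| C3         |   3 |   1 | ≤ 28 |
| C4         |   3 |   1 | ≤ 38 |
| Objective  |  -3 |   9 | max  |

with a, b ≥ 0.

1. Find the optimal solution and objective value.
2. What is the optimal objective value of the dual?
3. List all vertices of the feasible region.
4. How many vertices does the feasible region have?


1. a = 0, b = 7, z = 63
2. 63
3. (0, 0), (9.333, 0), (7, 7), (0, 7)
4. 4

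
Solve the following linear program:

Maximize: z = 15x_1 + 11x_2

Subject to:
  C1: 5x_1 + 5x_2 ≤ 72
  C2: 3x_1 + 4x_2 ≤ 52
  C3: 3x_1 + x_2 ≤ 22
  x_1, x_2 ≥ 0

Evaluate the objective at each vertex of the feasible region:
  z(0, 0) = 0
  z(7.333, 0) = 110
  z(4, 10) = 170  ←
  z(0, 13) = 143
The maximum is at x_1 = 4, x_2 = 10.

x_1 = 4, x_2 = 10, z = 170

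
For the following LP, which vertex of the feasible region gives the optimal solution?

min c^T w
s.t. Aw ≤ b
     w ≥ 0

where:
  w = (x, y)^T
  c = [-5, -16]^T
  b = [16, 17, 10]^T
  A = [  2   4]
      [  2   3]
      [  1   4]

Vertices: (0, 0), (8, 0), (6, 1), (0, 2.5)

Evaluate the objective at each vertex of the feasible region:
  z(0, 0) = 0
  z(8, 0) = -40
  z(6, 1) = -46  ←
  z(0, 2.5) = -40
The minimum is at x = 6, y = 1.

(6, 1)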